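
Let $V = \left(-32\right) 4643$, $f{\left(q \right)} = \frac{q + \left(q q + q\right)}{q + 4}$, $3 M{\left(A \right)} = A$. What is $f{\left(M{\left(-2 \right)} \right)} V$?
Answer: $\frac{594304}{15} \approx 39620.0$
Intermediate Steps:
$M{\left(A \right)} = \frac{A}{3}$
$f{\left(q \right)} = \frac{q^{2} + 2 q}{4 + q}$ ($f{\left(q \right)} = \frac{q + \left(q^{2} + q\right)}{4 + q} = \frac{q + \left(q + q^{2}\right)}{4 + q} = \frac{q^{2} + 2 q}{4 + q}$)
$V = -148576$
$f{\left(M{\left(-2 \right)} \right)} V = \frac{\frac{1}{3} \left(-2\right) \left(2 + \frac{1}{3} \left(-2\right)\right)}{4 + \frac{1}{3} \left(-2\right)} \left(-148576\right) = - \frac{2 \left(2 - \frac{2}{3}\right)}{3 \left(4 - \frac{2}{3}\right)} \left(-148576\right) = \left(- \frac{2}{3}\right) \frac{1}{\frac{10}{3}} \cdot \frac{4}{3} \left(-148576\right) = \left(- \frac{2}{3}\right) \frac{3}{10} \cdot \frac{4}{3} \left(-148576\right) = \left(- \frac{4}{15}\right) \left(-148576\right) = \frac{594304}{15}$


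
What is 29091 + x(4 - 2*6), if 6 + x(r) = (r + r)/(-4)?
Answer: 29089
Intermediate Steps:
x(r) = -6 - r/2 (x(r) = -6 + (r + r)/(-4) = -6 + (2*r)*(-¼) = -6 - r/2)
29091 + x(4 - 2*6) = 29091 + (-6 - (4 - 2*6)/2) = 29091 + (-6 - (4 - 12)/2) = 29091 + (-6 - ½*(-8)) = 29091 + (-6 + 4) = 29091 - 2 = 29089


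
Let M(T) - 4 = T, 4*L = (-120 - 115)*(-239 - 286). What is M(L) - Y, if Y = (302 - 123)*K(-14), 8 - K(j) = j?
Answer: 107639/4 ≈ 26910.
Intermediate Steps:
L = 123375/4 (L = ((-120 - 115)*(-239 - 286))/4 = (-235*(-525))/4 = (1/4)*123375 = 123375/4 ≈ 30844.)
K(j) = 8 - j
M(T) = 4 + T
Y = 3938 (Y = (302 - 123)*(8 - 1*(-14)) = 179*(8 + 14) = 179*22 = 3938)
M(L) - Y = (4 + 123375/4) - 1*3938 = 123391/4 - 3938 = 107639/4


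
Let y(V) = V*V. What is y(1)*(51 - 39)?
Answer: 12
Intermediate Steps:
y(V) = V²
y(1)*(51 - 39) = 1²*(51 - 39) = 1*12 = 12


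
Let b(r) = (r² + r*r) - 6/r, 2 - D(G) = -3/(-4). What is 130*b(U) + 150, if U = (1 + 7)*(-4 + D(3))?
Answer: 1386280/11 ≈ 1.2603e+5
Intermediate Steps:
D(G) = 5/4 (D(G) = 2 - (-3)/(-4) = 2 - (-3)*(-1)/4 = 2 - 1*¾ = 2 - ¾ = 5/4)
U = -22 (U = (1 + 7)*(-4 + 5/4) = 8*(-11/4) = -22)
b(r) = -6/r + 2*r² (b(r) = (r² + r²) - 6/r = 2*r² - 6/r = -6/r + 2*r²)
130*b(U) + 150 = 130*(2*(-3 + (-22)³)/(-22)) + 150 = 130*(2*(-1/22)*(-3 - 10648)) + 150 = 130*(2*(-1/22)*(-10651)) + 150 = 130*(10651/11) + 150 = 1384630/11 + 150 = 1386280/11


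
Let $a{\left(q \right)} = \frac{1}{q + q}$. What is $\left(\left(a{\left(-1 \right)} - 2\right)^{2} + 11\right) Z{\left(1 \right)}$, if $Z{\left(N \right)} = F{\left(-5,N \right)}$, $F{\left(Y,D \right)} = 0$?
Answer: $0$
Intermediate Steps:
$Z{\left(N \right)} = 0$
$a{\left(q \right)} = \frac{1}{2 q}$
$\left(\left(a{\left(-1 \right)} - 2\right)^{2} + 11\right) Z{\left(1 \right)} = \left(\left(\frac{1}{2 \left(-1\right)} - 2\right)^{2} + 11\right) 0 = \left(\left(\frac{1}{2} \left(-1\right) - 2\right)^{2} + 11\right) 0 = \left(\left(- \frac{1}{2} - 2\right)^{2} + 11\right) 0 = \left(\left(- \frac{5}{2}\right)^{2} + 11\right) 0 = \left(\frac{25}{4} + 11\right) 0 = \frac{69}{4} \cdot 0 = 0$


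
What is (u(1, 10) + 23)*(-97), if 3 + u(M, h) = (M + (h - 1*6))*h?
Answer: -6790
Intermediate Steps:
u(M, h) = -3 + h*(-6 + M + h) (u(M, h) = -3 + (M + (h - 1*6))*h = -3 + (M + (h - 6))*h = -3 + (M + (-6 + h))*h = -3 + (-6 + M + h)*h = -3 + h*(-6 + M + h))
(u(1, 10) + 23)*(-97) = ((-3 + 10² - 6*10 + 1*10) + 23)*(-97) = ((-3 + 100 - 60 + 10) + 23)*(-97) = (47 + 23)*(-97) = 70*(-97) = -6790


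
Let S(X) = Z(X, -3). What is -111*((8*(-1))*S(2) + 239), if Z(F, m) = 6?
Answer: -21201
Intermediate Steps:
S(X) = 6
-111*((8*(-1))*S(2) + 239) = -111*((8*(-1))*6 + 239) = -111*(-8*6 + 239) = -111*(-48 + 239) = -111*191 = -21201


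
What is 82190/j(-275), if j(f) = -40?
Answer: -8219/4 ≈ -2054.8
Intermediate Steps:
82190/j(-275) = 82190/(-40) = 82190*(-1/40) = -8219/4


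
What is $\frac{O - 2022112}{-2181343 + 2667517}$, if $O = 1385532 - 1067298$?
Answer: $- \frac{851939}{243087} \approx -3.5047$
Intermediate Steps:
$O = 318234$ ($O = 1385532 - 1067298 = 318234$)
$\frac{O - 2022112}{-2181343 + 2667517} = \frac{318234 - 2022112}{-2181343 + 2667517} = - \frac{1703878}{486174} = \left(-1703878\right) \frac{1}{486174} = - \frac{851939}{243087}$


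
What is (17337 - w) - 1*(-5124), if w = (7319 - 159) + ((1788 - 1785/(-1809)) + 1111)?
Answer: 7477811/603 ≈ 12401.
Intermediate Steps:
w = 6066172/603 (w = 7160 + ((1788 - 1785*(-1/1809)) + 1111) = 7160 + ((1788 + 595/603) + 1111) = 7160 + (1078759/603 + 1111) = 7160 + 1748692/603 = 6066172/603 ≈ 10060.)
(17337 - w) - 1*(-5124) = (17337 - 1*6066172/603) - 1*(-5124) = (17337 - 6066172/603) + 5124 = 4388039/603 + 5124 = 7477811/603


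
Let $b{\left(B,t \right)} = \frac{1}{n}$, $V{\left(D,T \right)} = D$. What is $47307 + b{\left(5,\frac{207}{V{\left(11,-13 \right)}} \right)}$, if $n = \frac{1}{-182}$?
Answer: $47125$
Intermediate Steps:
$n = - \frac{1}{182} \approx -0.0054945$
$b{\left(B,t \right)} = -182$ ($b{\left(B,t \right)} = \frac{1}{- \frac{1}{182}} = -182$)
$47307 + b{\left(5,\frac{207}{V{\left(11,-13 \right)}} \right)} = 47307 - 182 = 47125$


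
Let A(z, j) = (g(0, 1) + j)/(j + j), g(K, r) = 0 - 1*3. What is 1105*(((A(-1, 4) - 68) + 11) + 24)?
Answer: -290615/8 ≈ -36327.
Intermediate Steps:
g(K, r) = -3 (g(K, r) = 0 - 3 = -3)
A(z, j) = (-3 + j)/(2*j) (A(z, j) = (-3 + j)/(j + j) = (-3 + j)/((2*j)) = (-3 + j)*(1/(2*j)) = (-3 + j)/(2*j))
1105*(((A(-1, 4) - 68) + 11) + 24) = 1105*((((½)*(-3 + 4)/4 - 68) + 11) + 24) = 1105*((((½)*(¼)*1 - 68) + 11) + 24) = 1105*(((⅛ - 68) + 11) + 24) = 1105*((-543/8 + 11) + 24) = 1105*(-455/8 + 24) = 1105*(-263/8) = -290615/8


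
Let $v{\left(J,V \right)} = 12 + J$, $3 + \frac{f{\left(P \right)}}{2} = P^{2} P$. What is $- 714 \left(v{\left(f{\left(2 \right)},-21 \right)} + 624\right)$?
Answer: $-461244$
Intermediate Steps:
$f{\left(P \right)} = -6 + 2 P^{3}$ ($f{\left(P \right)} = -6 + 2 P^{2} P = -6 + 2 P^{3}$)
$- 714 \left(v{\left(f{\left(2 \right)},-21 \right)} + 624\right) = - 714 \left(\left(12 - \left(6 - 2 \cdot 2^{3}\right)\right) + 624\right) = - 714 \left(\left(12 + \left(-6 + 2 \cdot 8\right)\right) + 624\right) = - 714 \left(\left(12 + \left(-6 + 16\right)\right) + 624\right) = - 714 \left(\left(12 + 10\right) + 624\right) = - 714 \left(22 + 624\right) = \left(-714\right) 646 = -461244$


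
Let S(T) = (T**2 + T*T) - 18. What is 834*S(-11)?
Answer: 186816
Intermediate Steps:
S(T) = -18 + 2*T**2 (S(T) = (T**2 + T**2) - 18 = 2*T**2 - 18 = -18 + 2*T**2)
834*S(-11) = 834*(-18 + 2*(-11)**2) = 834*(-18 + 2*121) = 834*(-18 + 242) = 834*224 = 186816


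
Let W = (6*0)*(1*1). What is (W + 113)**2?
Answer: 12769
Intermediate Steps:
W = 0 (W = 0*1 = 0)
(W + 113)**2 = (0 + 113)**2 = 113**2 = 12769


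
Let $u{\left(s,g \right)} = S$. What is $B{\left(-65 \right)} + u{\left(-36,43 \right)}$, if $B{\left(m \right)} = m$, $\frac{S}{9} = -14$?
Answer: $-191$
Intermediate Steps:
$S = -126$ ($S = 9 \left(-14\right) = -126$)
$u{\left(s,g \right)} = -126$
$B{\left(-65 \right)} + u{\left(-36,43 \right)} = -65 - 126 = -191$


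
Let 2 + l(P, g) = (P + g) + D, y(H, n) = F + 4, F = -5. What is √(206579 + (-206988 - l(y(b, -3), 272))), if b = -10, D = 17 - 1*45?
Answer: 5*I*√26 ≈ 25.495*I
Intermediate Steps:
D = -28 (D = 17 - 45 = -28)
y(H, n) = -1 (y(H, n) = -5 + 4 = -1)
l(P, g) = -30 + P + g (l(P, g) = -2 + ((P + g) - 28) = -2 + (-28 + P + g) = -30 + P + g)
√(206579 + (-206988 - l(y(b, -3), 272))) = √(206579 + (-206988 - (-30 - 1 + 272))) = √(206579 + (-206988 - 1*241)) = √(206579 + (-206988 - 241)) = √(206579 - 207229) = √(-650) = 5*I*√26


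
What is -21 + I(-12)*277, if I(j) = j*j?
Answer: 39867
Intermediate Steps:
I(j) = j²
-21 + I(-12)*277 = -21 + (-12)²*277 = -21 + 144*277 = -21 + 39888 = 39867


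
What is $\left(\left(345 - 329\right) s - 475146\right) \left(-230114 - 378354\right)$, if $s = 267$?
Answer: $286511761032$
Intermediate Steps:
$\left(\left(345 - 329\right) s - 475146\right) \left(-230114 - 378354\right) = \left(\left(345 - 329\right) 267 - 475146\right) \left(-230114 - 378354\right) = \left(16 \cdot 267 - 475146\right) \left(-608468\right) = \left(4272 - 475146\right) \left(-608468\right) = \left(-470874\right) \left(-608468\right) = 286511761032$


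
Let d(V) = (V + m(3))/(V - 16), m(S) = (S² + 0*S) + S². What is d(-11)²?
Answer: 49/729 ≈ 0.067215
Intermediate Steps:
m(S) = 2*S² (m(S) = (S² + 0) + S² = S² + S² = 2*S²)
d(V) = (18 + V)/(-16 + V) (d(V) = (V + 2*3²)/(V - 16) = (V + 2*9)/(-16 + V) = (V + 18)/(-16 + V) = (18 + V)/(-16 + V))
d(-11)² = ((18 - 11)/(-16 - 11))² = (7/(-27))² = (-1/27*7)² = (-7/27)² = 49/729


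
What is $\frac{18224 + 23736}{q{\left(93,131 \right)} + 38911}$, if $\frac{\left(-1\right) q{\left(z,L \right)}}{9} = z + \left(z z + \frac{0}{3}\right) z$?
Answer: $- \frac{41960}{7201139} \approx -0.0058269$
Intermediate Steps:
$q{\left(z,L \right)} = - 9 z - 9 z^{3}$ ($q{\left(z,L \right)} = - 9 \left(z + \left(z z + \frac{0}{3}\right) z\right) = - 9 \left(z + \left(z^{2} + 0 \cdot \frac{1}{3}\right) z\right) = - 9 \left(z + \left(z^{2} + 0\right) z\right) = - 9 \left(z + z^{2} z\right) = - 9 \left(z + z^{3}\right) = - 9 z - 9 z^{3}$)
$\frac{18224 + 23736}{q{\left(93,131 \right)} + 38911} = \frac{18224 + 23736}{\left(-9\right) 93 \left(1 + 93^{2}\right) + 38911} = \frac{41960}{\left(-9\right) 93 \left(1 + 8649\right) + 38911} = \frac{41960}{\left(-9\right) 93 \cdot 8650 + 38911} = \frac{41960}{-7240050 + 38911} = \frac{41960}{-7201139} = 41960 \left(- \frac{1}{7201139}\right) = - \frac{41960}{7201139}$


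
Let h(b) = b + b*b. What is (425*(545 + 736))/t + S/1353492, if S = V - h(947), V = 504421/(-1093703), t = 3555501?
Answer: -895049755233119363/1754424352287626292 ≈ -0.51017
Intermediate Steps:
h(b) = b + b²
V = -504421/1093703 (V = 504421*(-1/1093703) = -504421/1093703 ≈ -0.46120)
S = -981878934889/1093703 (S = -504421/1093703 - 947*(1 + 947) = -504421/1093703 - 947*948 = -504421/1093703 - 1*897756 = -504421/1093703 - 897756 = -981878934889/1093703 ≈ -8.9776e+5)
(425*(545 + 736))/t + S/1353492 = (425*(545 + 736))/3555501 - 981878934889/1093703/1353492 = (425*1281)*(1/3555501) - 981878934889/1093703*1/1353492 = 544425*(1/3555501) - 981878934889/1480318260876 = 181475/1185167 - 981878934889/1480318260876 = -895049755233119363/1754424352287626292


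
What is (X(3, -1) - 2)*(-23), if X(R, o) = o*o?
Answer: 23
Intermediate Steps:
X(R, o) = o²
(X(3, -1) - 2)*(-23) = ((-1)² - 2)*(-23) = (1 - 2)*(-23) = -1*(-23) = 23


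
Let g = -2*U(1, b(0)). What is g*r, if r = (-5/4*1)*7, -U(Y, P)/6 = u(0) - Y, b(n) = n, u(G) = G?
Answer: 105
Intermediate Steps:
U(Y, P) = 6*Y (U(Y, P) = -6*(0 - Y) = -(-6)*Y = 6*Y)
r = -35/4 (r = (-5*¼*1)*7 = -5/4*1*7 = -5/4*7 = -35/4 ≈ -8.7500)
g = -12 ≈ -12.000
g*r = -12*(-35/4) = 105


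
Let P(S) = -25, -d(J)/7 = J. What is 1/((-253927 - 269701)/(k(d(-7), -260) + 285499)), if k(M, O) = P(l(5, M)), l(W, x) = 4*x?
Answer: -20391/37402 ≈ -0.54519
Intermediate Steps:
d(J) = -7*J
k(M, O) = -25
1/((-253927 - 269701)/(k(d(-7), -260) + 285499)) = 1/((-253927 - 269701)/(-25 + 285499)) = 1/(-523628/285474) = 1/(-523628*1/285474) = 1/(-37402/20391) = -20391/37402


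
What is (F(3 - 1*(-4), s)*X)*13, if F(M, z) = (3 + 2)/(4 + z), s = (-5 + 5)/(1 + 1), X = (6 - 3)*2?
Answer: 195/2 ≈ 97.500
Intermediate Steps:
X = 6 (X = 3*2 = 6)
s = 0 (s = 0/2 = 0*(½) = 0)
F(M, z) = 5/(4 + z)
(F(3 - 1*(-4), s)*X)*13 = ((5/(4 + 0))*6)*13 = ((5/4)*6)*13 = (15/2)*13 = 195/2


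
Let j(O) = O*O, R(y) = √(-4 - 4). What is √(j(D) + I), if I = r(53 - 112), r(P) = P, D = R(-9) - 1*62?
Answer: √(3777 - 248*I*√2) ≈ 61.523 - 2.8503*I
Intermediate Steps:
R(y) = 2*I*√2 (R(y) = √(-8) = 2*I*√2)
D = -62 + 2*I*√2 (D = 2*I*√2 - 1*62 = 2*I*√2 - 62 = -62 + 2*I*√2 ≈ -62.0 + 2.8284*I)
j(O) = O²
I = -59 (I = 53 - 112 = -59)
√(j(D) + I) = √((-62 + 2*I*√2)² - 59) = √(-59 + (-62 + 2*I*√2)²)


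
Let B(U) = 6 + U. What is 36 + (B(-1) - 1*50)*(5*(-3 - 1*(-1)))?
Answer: 486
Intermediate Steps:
36 + (B(-1) - 1*50)*(5*(-3 - 1*(-1))) = 36 + ((6 - 1) - 1*50)*(5*(-3 - 1*(-1))) = 36 + (5 - 50)*(5*(-3 + 1)) = 36 - 225*(-2) = 36 - 45*(-10) = 36 + 450 = 486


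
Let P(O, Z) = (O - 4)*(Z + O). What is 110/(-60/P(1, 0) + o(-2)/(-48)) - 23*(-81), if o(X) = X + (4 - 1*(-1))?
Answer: 54187/29 ≈ 1868.5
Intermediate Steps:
o(X) = 5 + X (o(X) = X + (4 + 1) = X + 5 = 5 + X)
P(O, Z) = (-4 + O)*(O + Z)
110/(-60/P(1, 0) + o(-2)/(-48)) - 23*(-81) = 110/(-60/(1² - 4*1 - 4*0 + 1*0) + (5 - 2)/(-48)) - 23*(-81) = 110/(-60/(1 - 4 + 0 + 0) + 3*(-1/48)) + 1863 = 110/(-60/(-3) - 1/16) + 1863 = 110/(-60*(-⅓) - 1/16) + 1863 = 110/(20 - 1/16) + 1863 = 110/(319/16) + 1863 = 110*(16/319) + 1863 = 160/29 + 1863 = 54187/29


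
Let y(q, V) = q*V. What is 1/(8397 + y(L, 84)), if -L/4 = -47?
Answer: 1/24189 ≈ 4.1341e-5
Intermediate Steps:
L = 188 (L = -4*(-47) = 188)
y(q, V) = V*q
1/(8397 + y(L, 84)) = 1/(8397 + 84*188) = 1/(8397 + 15792) = 1/24189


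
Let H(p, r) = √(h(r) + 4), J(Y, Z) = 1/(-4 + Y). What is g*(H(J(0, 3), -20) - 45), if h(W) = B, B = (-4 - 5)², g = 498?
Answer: -22410 + 498*√85 ≈ -17819.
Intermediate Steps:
B = 81 (B = (-9)² = 81)
h(W) = 81
H(p, r) = √85 (H(p, r) = √(81 + 4) = √85)
g*(H(J(0, 3), -20) - 45) = 498*(√85 - 45) = 498*(-45 + √85) = -22410 + 498*√85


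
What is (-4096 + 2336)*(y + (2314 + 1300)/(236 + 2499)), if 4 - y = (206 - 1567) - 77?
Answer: -1389514368/547 ≈ -2.5402e+6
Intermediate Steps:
y = 1442 (y = 4 - ((206 - 1567) - 77) = 4 - (-1361 - 77) = 4 - 1*(-1438) = 4 + 1438 = 1442)
(-4096 + 2336)*(y + (2314 + 1300)/(236 + 2499)) = (-4096 + 2336)*(1442 + (2314 + 1300)/(236 + 2499)) = -1760*(1442 + 3614/2735) = -1760*3947484/2735 = -1389514368/547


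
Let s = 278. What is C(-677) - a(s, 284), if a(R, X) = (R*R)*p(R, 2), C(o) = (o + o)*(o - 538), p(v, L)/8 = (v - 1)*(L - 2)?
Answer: 1645110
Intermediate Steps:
p(v, L) = 8*(-1 + v)*(-2 + L) (p(v, L) = 8*((v - 1)*(L - 2)) = 8*((-1 + v)*(-2 + L)) = 8*(-1 + v)*(-2 + L))
C(o) = 2*o*(-538 + o) (C(o) = (2*o)*(-538 + o) = 2*o*(-538 + o))
a(R, X) = 0 (a(R, X) = (R*R)*(16 - 16*R - 8*2 + 8*2*R) = R**2*(16 - 16*R - 16 + 16*R) = R**2*0 = 0)
C(-677) - a(s, 284) = 2*(-677)*(-538 - 677) - 1*0 = 2*(-677)*(-1215) + 0 = 1645110 + 0 = 1645110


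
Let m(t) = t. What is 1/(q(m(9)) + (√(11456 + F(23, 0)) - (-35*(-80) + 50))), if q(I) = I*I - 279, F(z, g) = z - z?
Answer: -381/1159856 - √179/1159856 ≈ -0.00034002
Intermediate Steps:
F(z, g) = 0
q(I) = -279 + I² (q(I) = I² - 279 = -279 + I²)
1/(q(m(9)) + (√(11456 + F(23, 0)) - (-35*(-80) + 50))) = 1/((-279 + 9²) + (√(11456 + 0) - (-35*(-80) + 50))) = 1/((-279 + 81) + (√11456 - (2800 + 50))) = 1/(-198 + (8*√179 - 1*2850)) = 1/(-198 + (8*√179 - 2850)) = 1/(-198 + (-2850 + 8*√179)) = 1/(-3048 + 8*√179)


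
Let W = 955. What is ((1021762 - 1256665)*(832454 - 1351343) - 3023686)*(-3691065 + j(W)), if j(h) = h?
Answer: -449771120420388910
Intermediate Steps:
((1021762 - 1256665)*(832454 - 1351343) - 3023686)*(-3691065 + j(W)) = ((1021762 - 1256665)*(832454 - 1351343) - 3023686)*(-3691065 + 955) = (-234903*(-518889) - 3023686)*(-3690110) = (121888582767 - 3023686)*(-3690110) = 121885559081*(-3690110) = -449771120420388910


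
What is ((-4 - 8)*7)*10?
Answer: -840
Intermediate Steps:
((-4 - 8)*7)*10 = -12*7*10 = -84*10 = -840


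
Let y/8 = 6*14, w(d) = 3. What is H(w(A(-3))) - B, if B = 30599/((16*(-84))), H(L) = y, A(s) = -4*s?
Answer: 933767/1344 ≈ 694.77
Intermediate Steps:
y = 672 (y = 8*(6*14) = 8*84 = 672)
H(L) = 672
B = -30599/1344 (B = 30599/(-1344) = 30599*(-1/1344) = -30599/1344 ≈ -22.767)
H(w(A(-3))) - B = 672 - 1*(-30599/1344) = 672 + 30599/1344 = 933767/1344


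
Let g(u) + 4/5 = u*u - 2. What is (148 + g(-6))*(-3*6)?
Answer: -16308/5 ≈ -3261.6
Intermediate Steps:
g(u) = -14/5 + u² (g(u) = -⅘ + (u*u - 2) = -⅘ + (u² - 2) = -⅘ + (-2 + u²) = -14/5 + u²)
(148 + g(-6))*(-3*6) = (148 + (-14/5 + (-6)²))*(-3*6) = (148 + (-14/5 + 36))*(-18) = (148 + 166/5)*(-18) = (906/5)*(-18) = -16308/5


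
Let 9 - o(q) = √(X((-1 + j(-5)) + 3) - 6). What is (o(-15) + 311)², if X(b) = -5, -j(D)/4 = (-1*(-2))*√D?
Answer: (320 - I*√11)² ≈ 1.0239e+5 - 2122.6*I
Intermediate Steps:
j(D) = -8*√D (j(D) = -4*(-1*(-2))*√D = -8*√D)
o(q) = 9 - I*√11 (o(q) = 9 - √(-5 - 6) = 9 - √(-11) = 9 - I*√11)
(o(-15) + 311)² = ((9 - I*√11) + 311)² = (320 - I*√11)²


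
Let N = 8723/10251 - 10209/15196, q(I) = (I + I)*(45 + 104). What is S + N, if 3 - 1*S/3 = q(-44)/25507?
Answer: 42599228195447/3973332417372 ≈ 10.721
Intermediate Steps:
q(I) = 298*I (q(I) = (2*I)*149 = 298*I)
N = 27902249/155774196 (N = 8723*(1/10251) - 10209*1/15196 = 8723/10251 - 10209/15196 = 27902249/155774196 ≈ 0.17912)
S = 268899/25507 (S = 9 - 3*298*(-44)/25507 = 9 - (-39336)/25507 = 9 - 3*(-13112/25507) = 9 + 39336/25507 = 268899/25507 ≈ 10.542)
S + N = 268899/25507 + 27902249/155774196 = 42599228195447/3973332417372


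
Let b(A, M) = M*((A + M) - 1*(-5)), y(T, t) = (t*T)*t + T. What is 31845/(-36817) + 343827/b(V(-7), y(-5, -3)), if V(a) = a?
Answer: 1143261969/8702200 ≈ 131.38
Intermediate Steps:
y(T, t) = T + T*t² (y(T, t) = (T*t)*t + T = T*t² + T = T + T*t²)
b(A, M) = M*(5 + A + M) (b(A, M) = M*((A + M) + 5) = M*(5 + A + M))
31845/(-36817) + 343827/b(V(-7), y(-5, -3)) = 31845/(-36817) + 343827/(((-5*(1 + (-3)²))*(5 - 7 - 5*(1 + (-3)²)))) = 31845*(-1/36817) + 343827/(((-5*(1 + 9))*(5 - 7 - 5*(1 + 9)))) = -2895/3347 + 343827/(((-5*10)*(5 - 7 - 5*10))) = -2895/3347 + 343827/((-50*(5 - 7 - 50))) = -2895/3347 + 343827/((-50*(-52))) = -2895/3347 + 343827/2600 = 1143261969/8702200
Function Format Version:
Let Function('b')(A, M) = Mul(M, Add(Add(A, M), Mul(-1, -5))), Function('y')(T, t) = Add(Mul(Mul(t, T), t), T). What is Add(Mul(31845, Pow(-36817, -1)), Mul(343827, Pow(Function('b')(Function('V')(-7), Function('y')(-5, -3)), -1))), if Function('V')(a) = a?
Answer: Rational(1143261969, 8702200) ≈ 131.38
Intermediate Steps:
Function('y')(T, t) = Add(T, Mul(T, Pow(t, 2))) (Function('y')(T, t) = Add(Mul(Mul(T, t), t), T) = Add(Mul(T, Pow(t, 2)), T) = Add(T, Mul(T, Pow(t, 2))))
Function('b')(A, M) = Mul(M, Add(5, A, M)) (Function('b')(A, M) = Mul(M, Add(Add(A, M), 5)) = Mul(M, Add(5, A, M)))
Add(Mul(31845, Pow(-36817, -1)), Mul(343827, Pow(Function('b')(Function('V')(-7), Function('y')(-5, -3)), -1))) = Add(Mul(31845, Pow(-36817, -1)), Mul(343827, Pow(Mul(Mul(-5, Add(1, Pow(-3, 2))), Add(5, -7, Mul(-5, Add(1, Pow(-3, 2))))), -1))) = Add(Mul(31845, Rational(-1, 36817)), Mul(343827, Pow(Mul(Mul(-5, Add(1, 9)), Add(5, -7, Mul(-5, Add(1, 9)))), -1))) = Add(Rational(-2895, 3347), Mul(343827, Pow(Mul(Mul(-5, 10), Add(5, -7, Mul(-5, 10))), -1))) = Add(Rational(-2895, 3347), Mul(343827, Pow(Mul(-50, Add(5, -7, -50)), -1))) = Add(Rational(-2895, 3347), Mul(343827, Pow(Mul(-50, -52), -1))) = Add(Rational(-2895, 3347), Mul(343827, Pow(2600, -1))) = Add(Rational(-2895, 3347), Mul(343827, Rational(1, 2600))) = Add(Rational(-2895, 3347), Rational(343827, 2600)) = Rational(1143261969, 8702200)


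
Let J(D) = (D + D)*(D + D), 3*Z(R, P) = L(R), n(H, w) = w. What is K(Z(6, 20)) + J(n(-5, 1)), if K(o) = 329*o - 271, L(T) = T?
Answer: 391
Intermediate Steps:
Z(R, P) = R/3
K(o) = -271 + 329*o
J(D) = 4*D² (J(D) = (2*D)*(2*D) = 4*D²)
K(Z(6, 20)) + J(n(-5, 1)) = (-271 + 329*((⅓)*6)) + 4*1² = (-271 + 329*2) + 4*1 = (-271 + 658) + 4 = 387 + 4 = 391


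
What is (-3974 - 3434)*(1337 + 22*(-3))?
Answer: -9415568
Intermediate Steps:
(-3974 - 3434)*(1337 + 22*(-3)) = -7408*(1337 - 66) = -7408*1271 = -9415568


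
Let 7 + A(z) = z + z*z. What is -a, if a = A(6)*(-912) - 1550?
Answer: 33470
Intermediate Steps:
A(z) = -7 + z + z**2 (A(z) = -7 + (z + z*z) = -7 + (z + z**2) = -7 + z + z**2)
a = -33470 (a = (-7 + 6 + 6**2)*(-912) - 1550 = (-7 + 6 + 36)*(-912) - 1550 = 35*(-912) - 1550 = -31920 - 1550 = -33470)
-a = -1*(-33470) = 33470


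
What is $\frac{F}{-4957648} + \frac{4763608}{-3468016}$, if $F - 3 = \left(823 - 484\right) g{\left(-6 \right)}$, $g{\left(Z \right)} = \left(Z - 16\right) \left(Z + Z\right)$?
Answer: $- \frac{1495417227373}{1074575161648} \approx -1.3916$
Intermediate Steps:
$g{\left(Z \right)} = 2 Z \left(-16 + Z\right)$ ($g{\left(Z \right)} = \left(-16 + Z\right) 2 Z = 2 Z \left(-16 + Z\right)$)
$F = 89499$ ($F = 3 + \left(823 - 484\right) 2 \left(-6\right) \left(-16 - 6\right) = 3 + 339 \cdot 2 \left(-6\right) \left(-22\right) = 3 + 339 \cdot 264 = 3 + 89496 = 89499$)
$\frac{F}{-4957648} + \frac{4763608}{-3468016} = \frac{89499}{-4957648} + \frac{4763608}{-3468016} = 89499 \left(- \frac{1}{4957648}\right) + 4763608 \left(- \frac{1}{3468016}\right) = - \frac{89499}{4957648} - \frac{595451}{433502} = - \frac{1495417227373}{1074575161648}$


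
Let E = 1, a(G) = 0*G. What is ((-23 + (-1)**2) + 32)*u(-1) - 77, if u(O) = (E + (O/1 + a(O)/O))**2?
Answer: -77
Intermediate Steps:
a(G) = 0
u(O) = (1 + O)**2 (u(O) = (1 + (O/1 + 0/O))**2 = (1 + (O*1 + 0))**2 = (1 + (O + 0))**2 = (1 + O)**2)
((-23 + (-1)**2) + 32)*u(-1) - 77 = ((-23 + (-1)**2) + 32)*(1 - 1)**2 - 77 = ((-23 + 1) + 32)*0**2 - 77 = (-22 + 32)*0 - 77 = 10*0 - 77 = 0 - 77 = -77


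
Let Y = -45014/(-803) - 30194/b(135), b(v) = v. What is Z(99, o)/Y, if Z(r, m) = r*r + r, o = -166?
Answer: -268302375/4542223 ≈ -59.069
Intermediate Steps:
Z(r, m) = r + r² (Z(r, m) = r² + r = r + r²)
Y = -18168892/108405 (Y = -45014/(-803) - 30194/135 = -45014*(-1/803) - 30194*1/135 = 45014/803 - 30194/135 = -18168892/108405 ≈ -167.60)
Z(99, o)/Y = (99*(1 + 99))/(-18168892/108405) = (99*100)*(-108405/18168892) = 9900*(-108405/18168892) = -268302375/4542223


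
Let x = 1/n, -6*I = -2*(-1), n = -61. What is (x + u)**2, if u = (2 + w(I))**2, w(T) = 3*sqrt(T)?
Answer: -175008/3721 + 480*I*sqrt(3)/61 ≈ -47.033 + 13.629*I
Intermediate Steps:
I = -1/3 (I = -(-1)*(-1)/3 = -1/6*2 = -1/3 ≈ -0.33333)
x = -1/61 (x = 1/(-61) = -1/61 ≈ -0.016393)
u = (2 + I*sqrt(3))**2 (u = (2 + 3*sqrt(-1/3))**2 = (2 + 3*(I*sqrt(3)/3))**2 = (2 + I*sqrt(3))**2 ≈ 1.0 + 6.9282*I)
(x + u)**2 = (-1/61 + (2 + I*sqrt(3))**2)**2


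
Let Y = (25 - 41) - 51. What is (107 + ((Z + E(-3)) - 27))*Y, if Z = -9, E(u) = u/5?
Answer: -23584/5 ≈ -4716.8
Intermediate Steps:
E(u) = u/5 (E(u) = u*(⅕) = u/5)
Y = -67 (Y = -16 - 51 = -67)
(107 + ((Z + E(-3)) - 27))*Y = (107 + ((-9 + (⅕)*(-3)) - 27))*(-67) = (107 + ((-9 - ⅗) - 27))*(-67) = (107 + (-48/5 - 27))*(-67) = (107 - 183/5)*(-67) = (352/5)*(-67) = -23584/5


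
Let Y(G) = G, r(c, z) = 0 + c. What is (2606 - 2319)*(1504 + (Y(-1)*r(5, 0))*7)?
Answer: 421603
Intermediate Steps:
r(c, z) = c
(2606 - 2319)*(1504 + (Y(-1)*r(5, 0))*7) = (2606 - 2319)*(1504 - 1*5*7) = 287*(1504 - 5*7) = 287*(1504 - 35) = 287*1469 = 421603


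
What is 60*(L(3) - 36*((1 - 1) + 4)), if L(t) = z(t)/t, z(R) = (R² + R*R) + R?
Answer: -8220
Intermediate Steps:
z(R) = R + 2*R² (z(R) = (R² + R²) + R = 2*R² + R = R + 2*R²)
L(t) = 1 + 2*t (L(t) = (t*(1 + 2*t))/t = 1 + 2*t)
60*(L(3) - 36*((1 - 1) + 4)) = 60*((1 + 2*3) - 36*((1 - 1) + 4)) = 60*((1 + 6) - 36*(0 + 4)) = 60*(7 - 36*4) = 60*(7 - 6*24) = 60*(7 - 144) = 60*(-137) = -8220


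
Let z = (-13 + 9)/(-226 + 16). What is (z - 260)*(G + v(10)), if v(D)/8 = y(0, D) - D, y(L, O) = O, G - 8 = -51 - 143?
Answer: 1692476/35 ≈ 48356.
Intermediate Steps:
G = -186 (G = 8 + (-51 - 143) = 8 - 194 = -186)
z = 2/105 (z = -4/(-210) = -4*(-1/210) = 2/105 ≈ 0.019048)
v(D) = 0 (v(D) = 8*(D - D) = 8*0 = 0)
(z - 260)*(G + v(10)) = (2/105 - 260)*(-186 + 0) = -27298/105*(-186) = 1692476/35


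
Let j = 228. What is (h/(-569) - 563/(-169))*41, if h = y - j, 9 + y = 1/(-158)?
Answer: 2334678129/15193438 ≈ 153.66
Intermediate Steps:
y = -1423/158 (y = -9 + 1/(-158) = -9 - 1/158 = -1423/158 ≈ -9.0063)
h = -37447/158 (h = -1423/158 - 1*228 = -1423/158 - 228 = -37447/158 ≈ -237.01)
(h/(-569) - 563/(-169))*41 = (-37447/158/(-569) - 563/(-169))*41 = (-37447/158*(-1/569) - 563*(-1/169))*41 = (37447/89902 + 563/169)*41 = (56943369/15193438)*41 = 2334678129/15193438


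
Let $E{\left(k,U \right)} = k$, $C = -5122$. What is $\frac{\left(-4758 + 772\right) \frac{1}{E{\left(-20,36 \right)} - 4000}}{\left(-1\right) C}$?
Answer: $\frac{1993}{10295220} \approx 0.00019358$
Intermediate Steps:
$\frac{\left(-4758 + 772\right) \frac{1}{E{\left(-20,36 \right)} - 4000}}{\left(-1\right) C} = \frac{\left(-4758 + 772\right) \frac{1}{-20 - 4000}}{\left(-1\right) \left(-5122\right)} = \frac{\left(-3986\right) \frac{1}{-4020}}{5122} = \left(-3986\right) \left(- \frac{1}{4020}\right) \frac{1}{5122} = \frac{1993}{2010} \cdot \frac{1}{5122} = \frac{1993}{10295220}$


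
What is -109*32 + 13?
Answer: -3475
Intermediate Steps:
-109*32 + 13 = -3488 + 13 = -3475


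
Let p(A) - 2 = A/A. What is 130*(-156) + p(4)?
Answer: -20277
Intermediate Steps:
p(A) = 3 (p(A) = 2 + A/A = 2 + 1 = 3)
130*(-156) + p(4) = 130*(-156) + 3 = -20280 + 3 = -20277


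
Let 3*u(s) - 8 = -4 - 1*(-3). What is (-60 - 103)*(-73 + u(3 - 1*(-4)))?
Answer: 34556/3 ≈ 11519.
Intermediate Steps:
u(s) = 7/3 (u(s) = 8/3 + (-4 - 1*(-3))/3 = 8/3 + (-4 + 3)/3 = 8/3 + (⅓)*(-1) = 8/3 - ⅓ = 7/3)
(-60 - 103)*(-73 + u(3 - 1*(-4))) = (-60 - 103)*(-73 + 7/3) = -163*(-212/3) = 34556/3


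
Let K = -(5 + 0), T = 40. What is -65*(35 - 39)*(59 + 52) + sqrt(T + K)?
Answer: 28860 + sqrt(35) ≈ 28866.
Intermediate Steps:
K = -5 (K = -1*5 = -5)
-65*(35 - 39)*(59 + 52) + sqrt(T + K) = -65*(35 - 39)*(59 + 52) + sqrt(40 - 5) = -(-260)*111 + sqrt(35) = -65*(-444) + sqrt(35) = 28860 + sqrt(35)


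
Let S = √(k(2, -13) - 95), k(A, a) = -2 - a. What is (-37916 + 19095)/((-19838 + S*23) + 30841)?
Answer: -207087463/121110445 + 865766*I*√21/121110445 ≈ -1.7099 + 0.032759*I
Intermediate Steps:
S = 2*I*√21 (S = √((-2 - 1*(-13)) - 95) = √((-2 + 13) - 95) = √(11 - 95) = √(-84) = 2*I*√21 ≈ 9.1651*I)
(-37916 + 19095)/((-19838 + S*23) + 30841) = (-37916 + 19095)/((-19838 + (2*I*√21)*23) + 30841) = -18821/((-19838 + 46*I*√21) + 30841) = -18821/(11003 + 46*I*√21)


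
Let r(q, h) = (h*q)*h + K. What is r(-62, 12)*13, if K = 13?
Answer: -115895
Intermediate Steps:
r(q, h) = 13 + q*h**2 (r(q, h) = (h*q)*h + 13 = q*h**2 + 13 = 13 + q*h**2)
r(-62, 12)*13 = (13 - 62*12**2)*13 = (13 - 62*144)*13 = (13 - 8928)*13 = -8915*13 = -115895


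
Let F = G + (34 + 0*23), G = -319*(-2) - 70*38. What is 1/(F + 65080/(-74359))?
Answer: -74359/147890772 ≈ -0.00050280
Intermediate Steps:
G = -2022 (G = 638 - 2660 = -2022)
F = -1988 (F = -2022 + (34 + 0*23) = -2022 + (34 + 0) = -2022 + 34 = -1988)
1/(F + 65080/(-74359)) = 1/(-1988 + 65080/(-74359)) = 1/(-1988 + 65080*(-1/74359)) = 1/(-1988 - 65080/74359) = 1/(-147890772/74359) = -74359/147890772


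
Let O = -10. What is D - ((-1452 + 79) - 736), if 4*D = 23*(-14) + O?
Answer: 2026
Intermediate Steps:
D = -83 (D = (23*(-14) - 10)/4 = (-322 - 10)/4 = (¼)*(-332) = -83)
D - ((-1452 + 79) - 736) = -83 - ((-1452 + 79) - 736) = -83 - (-1373 - 736) = -83 - 1*(-2109) = -83 + 2109 = 2026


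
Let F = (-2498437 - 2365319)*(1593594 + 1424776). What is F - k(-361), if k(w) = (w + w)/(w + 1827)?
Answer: -10760890939928399/733 ≈ -1.4681e+13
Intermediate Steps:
k(w) = 2*w/(1827 + w) (k(w) = (2*w)/(1827 + w) = 2*w/(1827 + w))
F = -14680615197720 (F = -4863756*3018370 = -14680615197720)
F - k(-361) = -14680615197720 - 2*(-361)/(1827 - 361) = -14680615197720 - 2*(-361)/1466 = -14680615197720 - 1*(-361/733) = -14680615197720 + 361/733 = -10760890939928399/733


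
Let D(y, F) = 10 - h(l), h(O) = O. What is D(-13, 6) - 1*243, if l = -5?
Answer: -228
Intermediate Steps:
D(y, F) = 15 (D(y, F) = 10 - 1*(-5) = 10 + 5 = 15)
D(-13, 6) - 1*243 = 15 - 1*243 = 15 - 243 = -228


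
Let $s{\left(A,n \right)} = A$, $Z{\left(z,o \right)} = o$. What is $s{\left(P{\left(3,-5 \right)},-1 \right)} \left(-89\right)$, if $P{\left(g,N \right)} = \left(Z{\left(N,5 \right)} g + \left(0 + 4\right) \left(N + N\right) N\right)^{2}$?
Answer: $-4114025$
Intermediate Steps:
$P{\left(g,N \right)} = \left(5 g + 8 N^{2}\right)^{2}$ ($P{\left(g,N \right)} = \left(5 g + \left(0 + 4\right) \left(N + N\right) N\right)^{2} = \left(5 g + 4 \cdot 2 N N\right)^{2} = \left(5 g + 8 N N\right)^{2} = \left(5 g + 8 N^{2}\right)^{2}$)
$s{\left(P{\left(3,-5 \right)},-1 \right)} \left(-89\right) = \left(5 \cdot 3 + 8 \left(-5\right)^{2}\right)^{2} \left(-89\right) = \left(15 + 8 \cdot 25\right)^{2} \left(-89\right) = \left(15 + 200\right)^{2} \left(-89\right) = 215^{2} \left(-89\right) = 46225 \left(-89\right) = -4114025$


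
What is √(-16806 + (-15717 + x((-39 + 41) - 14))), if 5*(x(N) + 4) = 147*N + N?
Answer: I*√822055/5 ≈ 181.33*I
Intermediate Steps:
x(N) = -4 + 148*N/5 (x(N) = -4 + (147*N + N)/5 = -4 + (148*N)/5 = -4 + 148*N/5)
√(-16806 + (-15717 + x((-39 + 41) - 14))) = √(-16806 + (-15717 + (-4 + 148*((-39 + 41) - 14)/5))) = √(-16806 + (-15717 + (-4 + 148*(2 - 14)/5))) = √(-16806 + (-15717 + (-4 + (148/5)*(-12)))) = √(-16806 + (-15717 + (-4 - 1776/5))) = √(-16806 + (-15717 - 1796/5)) = √(-16806 - 80381/5) = √(-164411/5) = I*√822055/5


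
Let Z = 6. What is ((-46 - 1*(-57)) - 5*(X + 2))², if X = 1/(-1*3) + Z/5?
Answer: 100/9 ≈ 11.111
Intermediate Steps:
X = 13/15 (X = 1/(-1*3) + 6/5 = -1*⅓ + 6*(⅕) = -⅓ + 6/5 = 13/15 ≈ 0.86667)
((-46 - 1*(-57)) - 5*(X + 2))² = ((-46 - 1*(-57)) - 5*(13/15 + 2))² = ((-46 + 57) - 5*43/15)² = (11 - 43/3)² = (-10/3)² = 100/9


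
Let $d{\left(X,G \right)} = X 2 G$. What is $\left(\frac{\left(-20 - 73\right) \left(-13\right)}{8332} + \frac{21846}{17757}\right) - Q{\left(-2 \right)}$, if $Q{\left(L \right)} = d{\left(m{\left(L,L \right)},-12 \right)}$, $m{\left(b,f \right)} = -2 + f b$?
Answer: $\frac{2435050879}{49317108} \approx 49.375$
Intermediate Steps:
$m{\left(b,f \right)} = -2 + b f$
$d{\left(X,G \right)} = 2 G X$ ($d{\left(X,G \right)} = 2 X G = 2 G X$)
$Q{\left(L \right)} = 48 - 24 L^{2}$ ($Q{\left(L \right)} = 2 \left(-12\right) \left(-2 + L L\right) = 2 \left(-12\right) \left(-2 + L^{2}\right) = 48 - 24 L^{2}$)
$\left(\frac{\left(-20 - 73\right) \left(-13\right)}{8332} + \frac{21846}{17757}\right) - Q{\left(-2 \right)} = \left(\frac{\left(-20 - 73\right) \left(-13\right)}{8332} + \frac{21846}{17757}\right) - \left(48 - 24 \left(-2\right)^{2}\right) = \left(\left(-93\right) \left(-13\right) \frac{1}{8332} + 21846 \cdot \frac{1}{17757}\right) - \left(48 - 96\right) = \left(1209 \cdot \frac{1}{8332} + \frac{7282}{5919}\right) - \left(48 - 96\right) = \left(\frac{1209}{8332} + \frac{7282}{5919}\right) - -48 = \frac{67829695}{49317108} + 48 = \frac{2435050879}{49317108}$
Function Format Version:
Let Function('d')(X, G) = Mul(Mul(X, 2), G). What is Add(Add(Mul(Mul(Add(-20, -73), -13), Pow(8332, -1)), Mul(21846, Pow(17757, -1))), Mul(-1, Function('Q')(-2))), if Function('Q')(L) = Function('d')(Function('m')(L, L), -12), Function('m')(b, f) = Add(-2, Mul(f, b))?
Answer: Rational(2435050879, 49317108) ≈ 49.375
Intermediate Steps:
Function('m')(b, f) = Add(-2, Mul(b, f))
Function('d')(X, G) = Mul(2, G, X) (Function('d')(X, G) = Mul(Mul(2, X), G) = Mul(2, G, X))
Function('Q')(L) = Add(48, Mul(-24, Pow(L, 2))) (Function('Q')(L) = Mul(2, -12, Add(-2, Mul(L, L))) = Mul(2, -12, Add(-2, Pow(L, 2))) = Add(48, Mul(-24, Pow(L, 2))))
Add(Add(Mul(Mul(Add(-20, -73), -13), Pow(8332, -1)), Mul(21846, Pow(17757, -1))), Mul(-1, Function('Q')(-2))) = Add(Add(Mul(Mul(Add(-20, -73), -13), Pow(8332, -1)), Mul(21846, Pow(17757, -1))), Mul(-1, Add(48, Mul(-24, Pow(-2, 2))))) = Add(Add(Mul(Mul(-93, -13), Rational(1, 8332)), Mul(21846, Rational(1, 17757))), Mul(-1, Add(48, Mul(-24, 4)))) = Add(Add(Mul(1209, Rational(1, 8332)), Rational(7282, 5919)), Mul(-1, Add(48, -96))) = Add(Add(Rational(1209, 8332), Rational(7282, 5919)), Mul(-1, -48)) = Add(Rational(67829695, 49317108), 48) = Rational(2435050879, 49317108)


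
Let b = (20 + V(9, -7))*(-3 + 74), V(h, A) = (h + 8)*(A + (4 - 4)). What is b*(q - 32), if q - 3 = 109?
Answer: -562320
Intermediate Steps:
V(h, A) = A*(8 + h) (V(h, A) = (8 + h)*(A + 0) = (8 + h)*A = A*(8 + h))
q = 112 (q = 3 + 109 = 112)
b = -7029 (b = (20 - 7*(8 + 9))*(-3 + 74) = (20 - 7*17)*71 = (20 - 119)*71 = -99*71 = -7029)
b*(q - 32) = -7029*(112 - 32) = -7029*80 = -562320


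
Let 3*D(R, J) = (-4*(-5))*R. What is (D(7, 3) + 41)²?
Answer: 69169/9 ≈ 7685.4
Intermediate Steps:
D(R, J) = 20*R/3 (D(R, J) = ((-4*(-5))*R)/3 = (20*R)/3 = 20*R/3)
(D(7, 3) + 41)² = ((20/3)*7 + 41)² = (140/3 + 41)² = (263/3)² = 69169/9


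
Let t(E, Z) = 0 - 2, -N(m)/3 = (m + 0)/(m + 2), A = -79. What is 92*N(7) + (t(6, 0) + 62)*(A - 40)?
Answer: -22064/3 ≈ -7354.7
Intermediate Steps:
N(m) = -3*m/(2 + m) (N(m) = -3*(m + 0)/(m + 2) = -3*m/(2 + m))
t(E, Z) = -2
92*N(7) + (t(6, 0) + 62)*(A - 40) = 92*(-3*7/(2 + 7)) + (-2 + 62)*(-79 - 40) = 92*(-3*7/9) + 60*(-119) = 92*(-3*7*⅑) - 7140 = 92*(-7/3) - 7140 = -644/3 - 7140 = -22064/3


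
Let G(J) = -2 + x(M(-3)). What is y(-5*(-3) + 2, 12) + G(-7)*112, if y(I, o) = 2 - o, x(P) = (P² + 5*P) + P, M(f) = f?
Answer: -1242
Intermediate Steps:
x(P) = P² + 6*P
G(J) = -11 (G(J) = -2 - 3*(6 - 3) = -2 - 3*3 = -2 - 9 = -11)
y(-5*(-3) + 2, 12) + G(-7)*112 = (2 - 1*12) - 11*112 = (2 - 12) - 1232 = -10 - 1232 = -1242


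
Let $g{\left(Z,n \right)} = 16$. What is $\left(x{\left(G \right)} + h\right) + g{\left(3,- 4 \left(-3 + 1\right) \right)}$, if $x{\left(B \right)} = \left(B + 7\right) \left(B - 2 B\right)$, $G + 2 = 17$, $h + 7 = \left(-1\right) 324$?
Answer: $-645$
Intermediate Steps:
$h = -331$ ($h = -7 - 324 = -331$)
$G = 15$ ($G = -2 + 17 = 15$)
$x{\left(B \right)} = - B \left(7 + B\right)$ ($x{\left(B \right)} = \left(7 + B\right) \left(- B\right) = - B \left(7 + B\right)$)
$\left(x{\left(G \right)} + h\right) + g{\left(3,- 4 \left(-3 + 1\right) \right)} = \left(\left(-1\right) 15 \left(7 + 15\right) - 331\right) + 16 = \left(\left(-1\right) 15 \cdot 22 - 331\right) + 16 = \left(-330 - 331\right) + 16 = -661 + 16 = -645$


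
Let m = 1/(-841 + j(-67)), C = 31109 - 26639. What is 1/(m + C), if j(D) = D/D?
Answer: 840/3754799 ≈ 0.00022371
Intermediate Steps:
C = 4470
j(D) = 1
m = -1/840 (m = 1/(-841 + 1) = 1/(-840) = -1/840 ≈ -0.0011905)
1/(m + C) = 1/(-1/840 + 4470) = 1/(3754799/840) = 840/3754799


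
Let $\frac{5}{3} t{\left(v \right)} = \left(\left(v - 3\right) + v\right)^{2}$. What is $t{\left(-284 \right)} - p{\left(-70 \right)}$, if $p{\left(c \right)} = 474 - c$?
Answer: $\frac{975403}{5} \approx 1.9508 \cdot 10^{5}$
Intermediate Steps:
$t{\left(v \right)} = \frac{3 \left(-3 + 2 v\right)^{2}}{5}$ ($t{\left(v \right)} = \frac{3 \left(\left(v - 3\right) + v\right)^{2}}{5} = \frac{3 \left(\left(-3 + v\right) + v\right)^{2}}{5} = \frac{3 \left(-3 + 2 v\right)^{2}}{5}$)
$t{\left(-284 \right)} - p{\left(-70 \right)} = \frac{3 \left(-3 + 2 \left(-284\right)\right)^{2}}{5} - \left(474 - -70\right) = \frac{3 \left(-3 - 568\right)^{2}}{5} - \left(474 + 70\right) = \frac{3 \left(-571\right)^{2}}{5} - 544 = \frac{3}{5} \cdot 326041 - 544 = \frac{978123}{5} - 544 = \frac{975403}{5}$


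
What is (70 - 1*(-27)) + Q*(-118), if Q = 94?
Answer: -10995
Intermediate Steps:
(70 - 1*(-27)) + Q*(-118) = (70 - 1*(-27)) + 94*(-118) = (70 + 27) - 11092 = 97 - 11092 = -10995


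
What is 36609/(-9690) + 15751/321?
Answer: 46958567/1036830 ≈ 45.291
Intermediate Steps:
36609/(-9690) + 15751/321 = 36609*(-1/9690) + 15751*(1/321) = -12203/3230 + 15751/321 = 46958567/1036830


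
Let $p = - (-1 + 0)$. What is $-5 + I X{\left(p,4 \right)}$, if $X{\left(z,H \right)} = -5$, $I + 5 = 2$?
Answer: $10$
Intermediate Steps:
$I = -3$ ($I = -5 + 2 = -3$)
$p = 1$ ($p = \left(-1\right) \left(-1\right) = 1$)
$-5 + I X{\left(p,4 \right)} = -5 - -15 = -5 + 15 = 10$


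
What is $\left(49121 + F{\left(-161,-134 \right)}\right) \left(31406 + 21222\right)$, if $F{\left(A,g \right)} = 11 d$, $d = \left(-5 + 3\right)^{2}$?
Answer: $2587455620$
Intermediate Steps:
$d = 4$ ($d = \left(-2\right)^{2} = 4$)
$F{\left(A,g \right)} = 44$ ($F{\left(A,g \right)} = 11 \cdot 4 = 44$)
$\left(49121 + F{\left(-161,-134 \right)}\right) \left(31406 + 21222\right) = \left(49121 + 44\right) \left(31406 + 21222\right) = 49165 \cdot 52628 = 2587455620$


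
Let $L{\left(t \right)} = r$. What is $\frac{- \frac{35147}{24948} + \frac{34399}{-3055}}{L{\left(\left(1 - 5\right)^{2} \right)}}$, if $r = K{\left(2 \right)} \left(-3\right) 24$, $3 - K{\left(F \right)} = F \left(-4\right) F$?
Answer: $\frac{137937191}{14894811360} \approx 0.0092608$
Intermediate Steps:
$K{\left(F \right)} = 3 + 4 F^{2}$ ($K{\left(F \right)} = 3 - F \left(-4\right) F = 3 - - 4 F F = 3 - - 4 F^{2} = 3 + 4 F^{2}$)
$r = -1368$ ($r = \left(3 + 4 \cdot 2^{2}\right) \left(-3\right) 24 = \left(3 + 4 \cdot 4\right) \left(-3\right) 24 = \left(3 + 16\right) \left(-3\right) 24 = 19 \left(-3\right) 24 = \left(-57\right) 24 = -1368$)
$L{\left(t \right)} = -1368$
$\frac{- \frac{35147}{24948} + \frac{34399}{-3055}}{L{\left(\left(1 - 5\right)^{2} \right)}} = \frac{- \frac{35147}{24948} + \frac{34399}{-3055}}{-1368} = \left(\left(-35147\right) \frac{1}{24948} + 34399 \left(- \frac{1}{3055}\right)\right) \left(- \frac{1}{1368}\right) = \left(- \frac{5021}{3564} - \frac{34399}{3055}\right) \left(- \frac{1}{1368}\right) = \left(- \frac{137937191}{10888020}\right) \left(- \frac{1}{1368}\right) = \frac{137937191}{14894811360}$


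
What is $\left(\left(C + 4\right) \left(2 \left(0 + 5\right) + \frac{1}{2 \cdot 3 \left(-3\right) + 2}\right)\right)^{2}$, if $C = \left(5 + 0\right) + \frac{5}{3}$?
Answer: $11236$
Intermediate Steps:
$C = \frac{20}{3}$ ($C = 5 + 5 \cdot \frac{1}{3} = 5 + \frac{5}{3} = \frac{20}{3} \approx 6.6667$)
$\left(\left(C + 4\right) \left(2 \left(0 + 5\right) + \frac{1}{2 \cdot 3 \left(-3\right) + 2}\right)\right)^{2} = \left(\left(\frac{20}{3} + 4\right) \left(2 \left(0 + 5\right) + \frac{1}{2 \cdot 3 \left(-3\right) + 2}\right)\right)^{2} = \left(\frac{32 \left(2 \cdot 5 + \frac{1}{6 \left(-3\right) + 2}\right)}{3}\right)^{2} = \left(\frac{32 \left(10 + \frac{1}{-18 + 2}\right)}{3}\right)^{2} = \left(\frac{32 \left(10 + \frac{1}{-16}\right)}{3}\right)^{2} = \left(\frac{32 \left(10 - \frac{1}{16}\right)}{3}\right)^{2} = \left(\frac{32}{3} \cdot \frac{159}{16}\right)^{2} = 106^{2} = 11236$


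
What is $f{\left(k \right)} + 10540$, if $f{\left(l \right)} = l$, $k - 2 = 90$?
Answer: $10632$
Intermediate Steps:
$k = 92$ ($k = 2 + 90 = 92$)
$f{\left(k \right)} + 10540 = 92 + 10540 = 10632$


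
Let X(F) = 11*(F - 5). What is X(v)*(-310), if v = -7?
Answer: 40920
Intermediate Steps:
X(F) = -55 + 11*F (X(F) = 11*(-5 + F) = -55 + 11*F)
X(v)*(-310) = (-55 + 11*(-7))*(-310) = (-55 - 77)*(-310) = -132*(-310) = 40920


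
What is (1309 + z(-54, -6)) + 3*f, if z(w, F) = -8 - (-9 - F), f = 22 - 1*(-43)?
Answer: 1499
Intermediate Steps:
f = 65 (f = 22 + 43 = 65)
z(w, F) = 1 + F (z(w, F) = -8 + (9 + F) = 1 + F)
(1309 + z(-54, -6)) + 3*f = (1309 + (1 - 6)) + 3*65 = (1309 - 5) + 195 = 1304 + 195 = 1499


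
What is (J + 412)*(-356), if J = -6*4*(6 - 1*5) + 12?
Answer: -142400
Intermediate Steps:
J = -12 (J = -6*4*(6 - 5) + 12 = -6*4*1 + 12 = -24 + 12 = -12)
(J + 412)*(-356) = (-12 + 412)*(-356) = 400*(-356) = -142400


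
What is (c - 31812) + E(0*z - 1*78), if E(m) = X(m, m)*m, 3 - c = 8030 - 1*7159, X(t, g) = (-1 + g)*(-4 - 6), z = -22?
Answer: -94300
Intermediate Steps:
X(t, g) = 10 - 10*g (X(t, g) = (-1 + g)*(-10) = 10 - 10*g)
c = -868 (c = 3 - (8030 - 1*7159) = 3 - (8030 - 7159) = 3 - 1*871 = 3 - 871 = -868)
E(m) = m*(10 - 10*m) (E(m) = (10 - 10*m)*m = m*(10 - 10*m))
(c - 31812) + E(0*z - 1*78) = (-868 - 31812) + 10*(0*(-22) - 1*78)*(1 - (0*(-22) - 1*78)) = -32680 + 10*(0 - 78)*(1 - (0 - 78)) = -32680 + 10*(-78)*(1 - 1*(-78)) = -32680 + 10*(-78)*(1 + 78) = -32680 + 10*(-78)*79 = -32680 - 61620 = -94300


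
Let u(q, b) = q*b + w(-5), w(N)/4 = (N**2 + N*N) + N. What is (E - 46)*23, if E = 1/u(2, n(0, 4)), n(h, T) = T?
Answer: -198881/188 ≈ -1057.9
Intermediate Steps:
w(N) = 4*N + 8*N**2 (w(N) = 4*((N**2 + N*N) + N) = 4*((N**2 + N**2) + N) = 4*(2*N**2 + N) = 4*(N + 2*N**2) = 4*N + 8*N**2)
u(q, b) = 180 + b*q (u(q, b) = q*b + 4*(-5)*(1 + 2*(-5)) = b*q + 4*(-5)*(1 - 10) = b*q + 4*(-5)*(-9) = b*q + 180 = 180 + b*q)
E = 1/188 (E = 1/(180 + 4*2) = 1/(180 + 8) = 1/188 ≈ 0.0053191)
(E - 46)*23 = (1/188 - 46)*23 = -8647/188*23 = -198881/188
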